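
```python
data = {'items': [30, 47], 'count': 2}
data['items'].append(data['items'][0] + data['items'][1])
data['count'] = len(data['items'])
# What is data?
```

After line 1: data = {'items': [30, 47], 'count': 2}
After line 2 (append 30 + 47 = 77): data = {'items': [30, 47, 77], 'count': 2}
After line 3 (count = len(items) = 3): data = {'items': [30, 47, 77], 'count': 3}

{'items': [30, 47, 77], 'count': 3}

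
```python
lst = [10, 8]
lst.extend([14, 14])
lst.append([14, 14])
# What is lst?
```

After line 1: lst = [10, 8]
After line 2 (extend unpacks [14, 14]): lst = [10, 8, 14, 14]
After line 3 (append adds [14, 14] as single element): lst = [10, 8, 14, 14, [14, 14]]

[10, 8, 14, 14, [14, 14]]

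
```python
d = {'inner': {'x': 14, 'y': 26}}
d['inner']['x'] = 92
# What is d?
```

After line 1: d = {'inner': {'x': 14, 'y': 26}}
After line 2 (inner x overwritten): d = {'inner': {'x': 92, 'y': 26}}

{'inner': {'x': 92, 'y': 26}}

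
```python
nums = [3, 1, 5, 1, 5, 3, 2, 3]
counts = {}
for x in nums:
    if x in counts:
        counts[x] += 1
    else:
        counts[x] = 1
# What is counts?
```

Initial: counts = {}, nums = [3, 1, 5, 1, 5, 3, 2, 3]
See 3: counts = {3: 1}
See 1: counts = {3: 1, 1: 1}
See 5: counts = {3: 1, 1: 1, 5: 1}
See 1: counts = {3: 1, 1: 2, 5: 1}
See 5: counts = {3: 1, 1: 2, 5: 2}
See 3: counts = {3: 2, 1: 2, 5: 2}
See 2: counts = {3: 2, 1: 2, 5: 2, 2: 1}
See 3: counts = {3: 3, 1: 2, 5: 2, 2: 1}

{3: 3, 1: 2, 5: 2, 2: 1}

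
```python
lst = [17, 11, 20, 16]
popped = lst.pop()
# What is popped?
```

16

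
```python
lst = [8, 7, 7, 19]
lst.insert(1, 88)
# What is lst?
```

[8, 88, 7, 7, 19]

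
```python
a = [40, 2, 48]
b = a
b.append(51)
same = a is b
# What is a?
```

After line 1: a = [40, 2, 48]
After line 2 (b = a is an alias, same object): a = [40, 2, 48], b = [40, 2, 48]
After line 3 (b.append mutates the shared list): a = [40, 2, 48, 51], b = [40, 2, 48, 51]
After line 4 (same = a is b; same object -> True): same = True

[40, 2, 48, 51]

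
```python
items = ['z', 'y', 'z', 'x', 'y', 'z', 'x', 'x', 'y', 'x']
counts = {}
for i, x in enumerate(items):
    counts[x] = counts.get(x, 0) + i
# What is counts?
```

Initial: counts = {}, items = ['z', 'y', 'z', 'x', 'y', 'z', 'x', 'x', 'y', 'x']
i=0, x='z': counts = {'z': 0}
i=1, x='y': counts = {'z': 0, 'y': 1}
i=2, x='z': counts = {'z': 2, 'y': 1}
i=3, x='x': counts = {'z': 2, 'y': 1, 'x': 3}
i=4, x='y': counts = {'z': 2, 'y': 5, 'x': 3}
i=5, x='z': counts = {'z': 7, 'y': 5, 'x': 3}
i=6, x='x': counts = {'z': 7, 'y': 5, 'x': 9}
i=7, x='x': counts = {'z': 7, 'y': 5, 'x': 16}
i=8, x='y': counts = {'z': 7, 'y': 13, 'x': 16}
i=9, x='x': counts = {'z': 7, 'y': 13, 'x': 25}

{'z': 7, 'y': 13, 'x': 25}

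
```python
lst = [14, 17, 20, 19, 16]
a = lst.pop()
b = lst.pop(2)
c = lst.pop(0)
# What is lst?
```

After line 1: lst = [14, 17, 20, 19, 16]
After line 2 (pop() -> a = 16): lst = [14, 17, 20, 19]
After line 3 (pop(2) -> b = 20): lst = [14, 17, 19]
After line 4 (pop(0) -> c = 14): lst = [17, 19]

[17, 19]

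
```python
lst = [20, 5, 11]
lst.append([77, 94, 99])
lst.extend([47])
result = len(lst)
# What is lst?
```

After line 1: lst = [20, 5, 11]
After line 2 (append adds [77, 94, 99] as single element): lst = [20, 5, 11, [77, 94, 99]]
After line 3 (extend unpacks [47], adds 47): lst = [20, 5, 11, [77, 94, 99], 47]
After line 4: result = len(lst) = 5

[20, 5, 11, [77, 94, 99], 47]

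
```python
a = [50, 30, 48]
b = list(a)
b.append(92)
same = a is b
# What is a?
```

After line 1: a = [50, 30, 48]
After line 2 (b = list(a) is a shallow copy, new object): a = [50, 30, 48], b = [50, 30, 48]
After line 3 (append only mutates b): a = [50, 30, 48], b = [50, 30, 48, 92]
After line 4 (same = a is b; different objects -> False): same = False

[50, 30, 48]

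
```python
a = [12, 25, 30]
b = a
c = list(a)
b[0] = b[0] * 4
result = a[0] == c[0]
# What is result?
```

After line 1: a = [12, 25, 30]
After line 2 (b = a, alias): a = [12, 25, 30], b = [12, 25, 30]
After line 3 (c = list(a) is a copy, new object): c = [12, 25, 30]
After line 4 (b[0] = 12 * 4 = 48; mutates shared a/b): a = b = [48, 25, 30], c = [12, 25, 30]
After line 5 (a[0] = 48, c[0] = 12; result = False)

False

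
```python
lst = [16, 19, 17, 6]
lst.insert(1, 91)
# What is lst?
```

[16, 91, 19, 17, 6]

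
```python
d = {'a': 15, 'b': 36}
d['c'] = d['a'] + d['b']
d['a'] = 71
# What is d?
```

After line 1: d = {'a': 15, 'b': 36}
After line 2 (d['c'] = 15 + 36): d = {'a': 15, 'b': 36, 'c': 51}
After line 3: d = {'a': 71, 'b': 36, 'c': 51}

{'a': 71, 'b': 36, 'c': 51}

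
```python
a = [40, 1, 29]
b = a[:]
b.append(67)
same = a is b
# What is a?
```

After line 1: a = [40, 1, 29]
After line 2 (b = a[:] is a shallow copy, new object): a = [40, 1, 29], b = [40, 1, 29]
After line 3 (append only mutates b): a = [40, 1, 29], b = [40, 1, 29, 67]
After line 4 (same = a is b; different objects -> False): same = False

[40, 1, 29]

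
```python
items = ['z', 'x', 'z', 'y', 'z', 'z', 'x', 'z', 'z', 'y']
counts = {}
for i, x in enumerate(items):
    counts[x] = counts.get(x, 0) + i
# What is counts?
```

Initial: counts = {}, items = ['z', 'x', 'z', 'y', 'z', 'z', 'x', 'z', 'z', 'y']
i=0, x='z': counts = {'z': 0}
i=1, x='x': counts = {'z': 0, 'x': 1}
i=2, x='z': counts = {'z': 2, 'x': 1}
i=3, x='y': counts = {'z': 2, 'x': 1, 'y': 3}
i=4, x='z': counts = {'z': 6, 'x': 1, 'y': 3}
i=5, x='z': counts = {'z': 11, 'x': 1, 'y': 3}
i=6, x='x': counts = {'z': 11, 'x': 7, 'y': 3}
i=7, x='z': counts = {'z': 18, 'x': 7, 'y': 3}
i=8, x='z': counts = {'z': 26, 'x': 7, 'y': 3}
i=9, x='y': counts = {'z': 26, 'x': 7, 'y': 12}

{'z': 26, 'x': 7, 'y': 12}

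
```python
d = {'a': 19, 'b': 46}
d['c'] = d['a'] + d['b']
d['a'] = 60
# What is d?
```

After line 1: d = {'a': 19, 'b': 46}
After line 2 (d['c'] = 19 + 46): d = {'a': 19, 'b': 46, 'c': 65}
After line 3: d = {'a': 60, 'b': 46, 'c': 65}

{'a': 60, 'b': 46, 'c': 65}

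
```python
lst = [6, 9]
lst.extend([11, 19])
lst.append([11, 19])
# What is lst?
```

After line 1: lst = [6, 9]
After line 2 (extend unpacks [11, 19]): lst = [6, 9, 11, 19]
After line 3 (append adds [11, 19] as single element): lst = [6, 9, 11, 19, [11, 19]]

[6, 9, 11, 19, [11, 19]]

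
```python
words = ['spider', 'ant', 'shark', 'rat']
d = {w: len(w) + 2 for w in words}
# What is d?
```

{'spider': 8, 'ant': 5, 'shark': 7, 'rat': 5}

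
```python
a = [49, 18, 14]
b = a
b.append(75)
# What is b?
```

After line 1: a = [49, 18, 14]
After line 2 (b = a is an alias, same object): a = [49, 18, 14], b = [49, 18, 14]
After line 3 (b.append mutates the shared list): a = [49, 18, 14, 75], b = [49, 18, 14, 75]

[49, 18, 14, 75]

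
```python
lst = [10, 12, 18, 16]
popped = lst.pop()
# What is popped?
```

16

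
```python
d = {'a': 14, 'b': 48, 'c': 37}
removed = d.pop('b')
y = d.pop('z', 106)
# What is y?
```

After line 1: d = {'a': 14, 'b': 48, 'c': 37}
After line 2 (pop 'b' returns 48): d = {'a': 14, 'c': 37}, removed = 48
After line 3 (pop 'z' missing, returns default 106): d = {'a': 14, 'c': 37}, y = 106

106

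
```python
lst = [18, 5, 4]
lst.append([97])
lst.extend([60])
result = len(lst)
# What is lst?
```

After line 1: lst = [18, 5, 4]
After line 2 (append adds [97] as single element): lst = [18, 5, 4, [97]]
After line 3 (extend unpacks [60], adds 60): lst = [18, 5, 4, [97], 60]
After line 4: result = len(lst) = 5

[18, 5, 4, [97], 60]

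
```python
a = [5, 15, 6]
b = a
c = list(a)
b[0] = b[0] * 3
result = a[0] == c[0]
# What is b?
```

After line 1: a = [5, 15, 6]
After line 2 (b = a, alias): a = [5, 15, 6], b = [5, 15, 6]
After line 3 (c = list(a) is a copy, new object): c = [5, 15, 6]
After line 4 (b[0] = 5 * 3 = 15; mutates shared a/b): a = b = [15, 15, 6], c = [5, 15, 6]
After line 5 (a[0] = 15, c[0] = 5; result = False)

[15, 15, 6]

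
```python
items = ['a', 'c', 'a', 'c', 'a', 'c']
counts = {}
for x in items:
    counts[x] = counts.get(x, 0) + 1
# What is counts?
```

Initial: counts = {}, items = ['a', 'c', 'a', 'c', 'a', 'c']
See 'a': counts = {'a': 1}
See 'c': counts = {'a': 1, 'c': 1}
See 'a': counts = {'a': 2, 'c': 1}
See 'c': counts = {'a': 2, 'c': 2}
See 'a': counts = {'a': 3, 'c': 2}
See 'c': counts = {'a': 3, 'c': 3}

{'a': 3, 'c': 3}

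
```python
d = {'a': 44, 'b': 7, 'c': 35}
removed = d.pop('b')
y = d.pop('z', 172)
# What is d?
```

After line 1: d = {'a': 44, 'b': 7, 'c': 35}
After line 2 (pop 'b' returns 7): d = {'a': 44, 'c': 35}, removed = 7
After line 3 (pop 'z' missing, returns default 172): d = {'a': 44, 'c': 35}, y = 172

{'a': 44, 'c': 35}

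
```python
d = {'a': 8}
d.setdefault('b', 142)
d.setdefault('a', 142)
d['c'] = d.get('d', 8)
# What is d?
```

After line 1: d = {'a': 8}
After line 2 (setdefault adds 'b'=142): d = {'a': 8, 'b': 142}
After line 3 (setdefault 'a' no-op, already exists): d = {'a': 8, 'b': 142}
After line 4 (get('d', 8) returns default since 'd' not in d): d = {'a': 8, 'b': 142, 'c': 8}

{'a': 8, 'b': 142, 'c': 8}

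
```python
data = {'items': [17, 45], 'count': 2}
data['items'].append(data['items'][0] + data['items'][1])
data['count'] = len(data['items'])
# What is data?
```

After line 1: data = {'items': [17, 45], 'count': 2}
After line 2 (append 17 + 45 = 62): data = {'items': [17, 45, 62], 'count': 2}
After line 3 (count = len(items) = 3): data = {'items': [17, 45, 62], 'count': 3}

{'items': [17, 45, 62], 'count': 3}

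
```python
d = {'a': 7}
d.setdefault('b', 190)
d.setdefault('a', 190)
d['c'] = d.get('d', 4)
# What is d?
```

After line 1: d = {'a': 7}
After line 2 (setdefault adds 'b'=190): d = {'a': 7, 'b': 190}
After line 3 (setdefault 'a' no-op, already exists): d = {'a': 7, 'b': 190}
After line 4 (get('d', 4) returns default since 'd' not in d): d = {'a': 7, 'b': 190, 'c': 4}

{'a': 7, 'b': 190, 'c': 4}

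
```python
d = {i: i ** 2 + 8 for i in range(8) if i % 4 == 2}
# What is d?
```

{2: 12, 6: 44}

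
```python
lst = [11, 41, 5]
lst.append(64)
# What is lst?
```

[11, 41, 5, 64]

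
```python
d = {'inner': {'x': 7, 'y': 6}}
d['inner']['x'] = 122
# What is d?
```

After line 1: d = {'inner': {'x': 7, 'y': 6}}
After line 2 (inner x overwritten): d = {'inner': {'x': 122, 'y': 6}}

{'inner': {'x': 122, 'y': 6}}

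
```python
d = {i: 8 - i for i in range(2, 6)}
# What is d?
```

{2: 6, 3: 5, 4: 4, 5: 3}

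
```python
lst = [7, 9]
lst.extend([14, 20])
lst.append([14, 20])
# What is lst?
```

After line 1: lst = [7, 9]
After line 2 (extend unpacks [14, 20]): lst = [7, 9, 14, 20]
After line 3 (append adds [14, 20] as single element): lst = [7, 9, 14, 20, [14, 20]]

[7, 9, 14, 20, [14, 20]]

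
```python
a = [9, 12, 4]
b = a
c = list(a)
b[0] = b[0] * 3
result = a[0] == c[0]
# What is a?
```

After line 1: a = [9, 12, 4]
After line 2 (b = a, alias): a = [9, 12, 4], b = [9, 12, 4]
After line 3 (c = list(a) is a copy, new object): c = [9, 12, 4]
After line 4 (b[0] = 9 * 3 = 27; mutates shared a/b): a = b = [27, 12, 4], c = [9, 12, 4]
After line 5 (a[0] = 27, c[0] = 9; result = False)

[27, 12, 4]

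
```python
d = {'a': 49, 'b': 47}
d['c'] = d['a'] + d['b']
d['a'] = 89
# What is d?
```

After line 1: d = {'a': 49, 'b': 47}
After line 2 (d['c'] = 49 + 47): d = {'a': 49, 'b': 47, 'c': 96}
After line 3: d = {'a': 89, 'b': 47, 'c': 96}

{'a': 89, 'b': 47, 'c': 96}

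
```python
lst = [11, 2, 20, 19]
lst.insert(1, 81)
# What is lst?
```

[11, 81, 2, 20, 19]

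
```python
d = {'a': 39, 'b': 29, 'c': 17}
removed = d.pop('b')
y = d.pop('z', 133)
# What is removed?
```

After line 1: d = {'a': 39, 'b': 29, 'c': 17}
After line 2 (pop 'b' returns 29): d = {'a': 39, 'c': 17}, removed = 29
After line 3 (pop 'z' missing, returns default 133): d = {'a': 39, 'c': 17}, y = 133

29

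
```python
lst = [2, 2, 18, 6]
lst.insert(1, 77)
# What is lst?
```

[2, 77, 2, 18, 6]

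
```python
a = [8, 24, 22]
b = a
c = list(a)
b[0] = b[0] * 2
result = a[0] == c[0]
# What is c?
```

After line 1: a = [8, 24, 22]
After line 2 (b = a, alias): a = [8, 24, 22], b = [8, 24, 22]
After line 3 (c = list(a) is a copy, new object): c = [8, 24, 22]
After line 4 (b[0] = 8 * 2 = 16; mutates shared a/b): a = b = [16, 24, 22], c = [8, 24, 22]
After line 5 (a[0] = 16, c[0] = 8; result = False)

[8, 24, 22]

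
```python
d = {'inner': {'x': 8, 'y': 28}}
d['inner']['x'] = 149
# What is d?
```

After line 1: d = {'inner': {'x': 8, 'y': 28}}
After line 2 (inner x overwritten): d = {'inner': {'x': 149, 'y': 28}}

{'inner': {'x': 149, 'y': 28}}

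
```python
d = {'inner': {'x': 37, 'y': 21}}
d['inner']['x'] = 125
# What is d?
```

After line 1: d = {'inner': {'x': 37, 'y': 21}}
After line 2 (inner x overwritten): d = {'inner': {'x': 125, 'y': 21}}

{'inner': {'x': 125, 'y': 21}}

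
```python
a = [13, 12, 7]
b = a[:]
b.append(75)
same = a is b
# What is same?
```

After line 1: a = [13, 12, 7]
After line 2 (b = a[:] is a shallow copy, new object): a = [13, 12, 7], b = [13, 12, 7]
After line 3 (append only mutates b): a = [13, 12, 7], b = [13, 12, 7, 75]
After line 4 (same = a is b; different objects -> False): same = False

False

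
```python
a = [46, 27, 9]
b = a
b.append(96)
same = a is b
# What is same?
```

After line 1: a = [46, 27, 9]
After line 2 (b = a is an alias, same object): a = [46, 27, 9], b = [46, 27, 9]
After line 3 (b.append mutates the shared list): a = [46, 27, 9, 96], b = [46, 27, 9, 96]
After line 4 (same = a is b; same object -> True): same = True

True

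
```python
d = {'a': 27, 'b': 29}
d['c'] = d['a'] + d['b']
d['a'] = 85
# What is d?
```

After line 1: d = {'a': 27, 'b': 29}
After line 2 (d['c'] = 27 + 29): d = {'a': 27, 'b': 29, 'c': 56}
After line 3: d = {'a': 85, 'b': 29, 'c': 56}

{'a': 85, 'b': 29, 'c': 56}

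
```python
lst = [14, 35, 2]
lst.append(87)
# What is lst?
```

[14, 35, 2, 87]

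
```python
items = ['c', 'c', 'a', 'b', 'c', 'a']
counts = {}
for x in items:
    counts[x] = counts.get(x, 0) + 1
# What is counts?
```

Initial: counts = {}, items = ['c', 'c', 'a', 'b', 'c', 'a']
See 'c': counts = {'c': 1}
See 'c': counts = {'c': 2}
See 'a': counts = {'c': 2, 'a': 1}
See 'b': counts = {'c': 2, 'a': 1, 'b': 1}
See 'c': counts = {'c': 3, 'a': 1, 'b': 1}
See 'a': counts = {'c': 3, 'a': 2, 'b': 1}

{'c': 3, 'a': 2, 'b': 1}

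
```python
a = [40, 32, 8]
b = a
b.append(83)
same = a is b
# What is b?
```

After line 1: a = [40, 32, 8]
After line 2 (b = a is an alias, same object): a = [40, 32, 8], b = [40, 32, 8]
After line 3 (b.append mutates the shared list): a = [40, 32, 8, 83], b = [40, 32, 8, 83]
After line 4 (same = a is b; same object -> True): same = True

[40, 32, 8, 83]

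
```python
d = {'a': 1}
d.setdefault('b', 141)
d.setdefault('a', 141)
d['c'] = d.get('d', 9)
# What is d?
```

After line 1: d = {'a': 1}
After line 2 (setdefault adds 'b'=141): d = {'a': 1, 'b': 141}
After line 3 (setdefault 'a' no-op, already exists): d = {'a': 1, 'b': 141}
After line 4 (get('d', 9) returns default since 'd' not in d): d = {'a': 1, 'b': 141, 'c': 9}

{'a': 1, 'b': 141, 'c': 9}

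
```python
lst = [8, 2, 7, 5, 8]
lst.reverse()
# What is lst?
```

[8, 5, 7, 2, 8]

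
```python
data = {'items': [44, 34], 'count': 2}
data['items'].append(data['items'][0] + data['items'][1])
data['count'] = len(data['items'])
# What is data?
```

After line 1: data = {'items': [44, 34], 'count': 2}
After line 2 (append 44 + 34 = 78): data = {'items': [44, 34, 78], 'count': 2}
After line 3 (count = len(items) = 3): data = {'items': [44, 34, 78], 'count': 3}

{'items': [44, 34, 78], 'count': 3}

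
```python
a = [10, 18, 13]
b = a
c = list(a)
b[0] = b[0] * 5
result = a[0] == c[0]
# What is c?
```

After line 1: a = [10, 18, 13]
After line 2 (b = a, alias): a = [10, 18, 13], b = [10, 18, 13]
After line 3 (c = list(a) is a copy, new object): c = [10, 18, 13]
After line 4 (b[0] = 10 * 5 = 50; mutates shared a/b): a = b = [50, 18, 13], c = [10, 18, 13]
After line 5 (a[0] = 50, c[0] = 10; result = False)

[10, 18, 13]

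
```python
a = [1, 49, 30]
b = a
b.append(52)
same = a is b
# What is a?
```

After line 1: a = [1, 49, 30]
After line 2 (b = a is an alias, same object): a = [1, 49, 30], b = [1, 49, 30]
After line 3 (b.append mutates the shared list): a = [1, 49, 30, 52], b = [1, 49, 30, 52]
After line 4 (same = a is b; same object -> True): same = True

[1, 49, 30, 52]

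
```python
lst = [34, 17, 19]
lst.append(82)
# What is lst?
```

[34, 17, 19, 82]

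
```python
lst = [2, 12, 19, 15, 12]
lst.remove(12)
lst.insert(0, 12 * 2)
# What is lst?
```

After line 1: lst = [2, 12, 19, 15, 12]
After line 2 (remove first 12): lst = [2, 19, 15, 12]
After line 3 (insert 24 at index 0): lst = [24, 2, 19, 15, 12]

[24, 2, 19, 15, 12]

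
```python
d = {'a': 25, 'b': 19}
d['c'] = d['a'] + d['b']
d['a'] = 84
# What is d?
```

After line 1: d = {'a': 25, 'b': 19}
After line 2 (d['c'] = 25 + 19): d = {'a': 25, 'b': 19, 'c': 44}
After line 3: d = {'a': 84, 'b': 19, 'c': 44}

{'a': 84, 'b': 19, 'c': 44}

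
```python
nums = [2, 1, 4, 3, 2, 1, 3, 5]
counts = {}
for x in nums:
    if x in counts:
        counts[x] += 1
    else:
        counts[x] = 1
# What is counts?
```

Initial: counts = {}, nums = [2, 1, 4, 3, 2, 1, 3, 5]
See 2: counts = {2: 1}
See 1: counts = {2: 1, 1: 1}
See 4: counts = {2: 1, 1: 1, 4: 1}
See 3: counts = {2: 1, 1: 1, 4: 1, 3: 1}
See 2: counts = {2: 2, 1: 1, 4: 1, 3: 1}
See 1: counts = {2: 2, 1: 2, 4: 1, 3: 1}
See 3: counts = {2: 2, 1: 2, 4: 1, 3: 2}
See 5: counts = {2: 2, 1: 2, 4: 1, 3: 2, 5: 1}

{2: 2, 1: 2, 4: 1, 3: 2, 5: 1}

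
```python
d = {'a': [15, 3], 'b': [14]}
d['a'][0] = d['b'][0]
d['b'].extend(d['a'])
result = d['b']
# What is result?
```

After line 1: d = {'a': [15, 3], 'b': [14]}
After line 2 (a[0] = b[0] = 14): d = {'a': [14, 3], 'b': [14]}
After line 3 (b.extend(a) appends [14, 3]): d = {'a': [14, 3], 'b': [14, 14, 3]}
After line 4: result = d['b'] = [14, 14, 3]

[14, 14, 3]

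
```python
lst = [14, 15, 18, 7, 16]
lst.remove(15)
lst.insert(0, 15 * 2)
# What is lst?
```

After line 1: lst = [14, 15, 18, 7, 16]
After line 2 (remove first 15): lst = [14, 18, 7, 16]
After line 3 (insert 30 at index 0): lst = [30, 14, 18, 7, 16]

[30, 14, 18, 7, 16]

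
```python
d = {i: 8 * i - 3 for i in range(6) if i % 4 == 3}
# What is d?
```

{3: 21}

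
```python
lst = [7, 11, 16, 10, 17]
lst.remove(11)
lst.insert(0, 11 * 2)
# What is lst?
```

After line 1: lst = [7, 11, 16, 10, 17]
After line 2 (remove first 11): lst = [7, 16, 10, 17]
After line 3 (insert 22 at index 0): lst = [22, 7, 16, 10, 17]

[22, 7, 16, 10, 17]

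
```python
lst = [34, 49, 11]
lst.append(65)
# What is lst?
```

[34, 49, 11, 65]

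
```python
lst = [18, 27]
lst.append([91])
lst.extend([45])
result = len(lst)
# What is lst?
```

After line 1: lst = [18, 27]
After line 2 (append adds [91] as single element): lst = [18, 27, [91]]
After line 3 (extend unpacks [45], adds 45): lst = [18, 27, [91], 45]
After line 4: result = len(lst) = 4

[18, 27, [91], 45]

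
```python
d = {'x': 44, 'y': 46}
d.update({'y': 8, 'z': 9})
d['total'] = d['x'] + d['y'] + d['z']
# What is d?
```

After line 1: d = {'x': 44, 'y': 46}
After line 2 (y overwritten, z added): d = {'x': 44, 'y': 8, 'z': 9}
After line 3 (total = 44 + 8 + 9 = 61): d = {'x': 44, 'y': 8, 'z': 9, 'total': 61}

{'x': 44, 'y': 8, 'z': 9, 'total': 61}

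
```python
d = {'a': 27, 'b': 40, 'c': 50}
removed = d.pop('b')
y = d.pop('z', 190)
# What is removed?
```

After line 1: d = {'a': 27, 'b': 40, 'c': 50}
After line 2 (pop 'b' returns 40): d = {'a': 27, 'c': 50}, removed = 40
After line 3 (pop 'z' missing, returns default 190): d = {'a': 27, 'c': 50}, y = 190

40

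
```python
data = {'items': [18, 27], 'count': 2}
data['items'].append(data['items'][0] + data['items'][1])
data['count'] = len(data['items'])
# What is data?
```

After line 1: data = {'items': [18, 27], 'count': 2}
After line 2 (append 18 + 27 = 45): data = {'items': [18, 27, 45], 'count': 2}
After line 3 (count = len(items) = 3): data = {'items': [18, 27, 45], 'count': 3}

{'items': [18, 27, 45], 'count': 3}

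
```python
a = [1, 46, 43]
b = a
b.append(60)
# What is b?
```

After line 1: a = [1, 46, 43]
After line 2 (b = a is an alias, same object): a = [1, 46, 43], b = [1, 46, 43]
After line 3 (b.append mutates the shared list): a = [1, 46, 43, 60], b = [1, 46, 43, 60]

[1, 46, 43, 60]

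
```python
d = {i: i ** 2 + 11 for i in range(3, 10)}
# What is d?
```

{3: 20, 4: 27, 5: 36, 6: 47, 7: 60, 8: 75, 9: 92}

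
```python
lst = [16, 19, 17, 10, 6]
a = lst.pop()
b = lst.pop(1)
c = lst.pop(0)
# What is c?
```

After line 1: lst = [16, 19, 17, 10, 6]
After line 2 (pop() -> a = 6): lst = [16, 19, 17, 10]
After line 3 (pop(1) -> b = 19): lst = [16, 17, 10]
After line 4 (pop(0) -> c = 16): lst = [17, 10]

16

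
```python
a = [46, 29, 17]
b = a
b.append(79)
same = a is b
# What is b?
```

After line 1: a = [46, 29, 17]
After line 2 (b = a is an alias, same object): a = [46, 29, 17], b = [46, 29, 17]
After line 3 (b.append mutates the shared list): a = [46, 29, 17, 79], b = [46, 29, 17, 79]
After line 4 (same = a is b; same object -> True): same = True

[46, 29, 17, 79]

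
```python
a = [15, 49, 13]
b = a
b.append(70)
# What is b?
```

After line 1: a = [15, 49, 13]
After line 2 (b = a is an alias, same object): a = [15, 49, 13], b = [15, 49, 13]
After line 3 (b.append mutates the shared list): a = [15, 49, 13, 70], b = [15, 49, 13, 70]

[15, 49, 13, 70]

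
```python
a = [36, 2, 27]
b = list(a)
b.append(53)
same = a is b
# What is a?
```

After line 1: a = [36, 2, 27]
After line 2 (b = list(a) is a shallow copy, new object): a = [36, 2, 27], b = [36, 2, 27]
After line 3 (append only mutates b): a = [36, 2, 27], b = [36, 2, 27, 53]
After line 4 (same = a is b; different objects -> False): same = False

[36, 2, 27]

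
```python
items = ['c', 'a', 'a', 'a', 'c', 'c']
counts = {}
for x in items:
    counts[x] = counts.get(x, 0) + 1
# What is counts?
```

Initial: counts = {}, items = ['c', 'a', 'a', 'a', 'c', 'c']
See 'c': counts = {'c': 1}
See 'a': counts = {'c': 1, 'a': 1}
See 'a': counts = {'c': 1, 'a': 2}
See 'a': counts = {'c': 1, 'a': 3}
See 'c': counts = {'c': 2, 'a': 3}
See 'c': counts = {'c': 3, 'a': 3}

{'c': 3, 'a': 3}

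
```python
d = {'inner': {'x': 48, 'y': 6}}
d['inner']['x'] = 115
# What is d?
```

After line 1: d = {'inner': {'x': 48, 'y': 6}}
After line 2 (inner x overwritten): d = {'inner': {'x': 115, 'y': 6}}

{'inner': {'x': 115, 'y': 6}}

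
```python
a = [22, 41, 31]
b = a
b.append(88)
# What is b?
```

After line 1: a = [22, 41, 31]
After line 2 (b = a is an alias, same object): a = [22, 41, 31], b = [22, 41, 31]
After line 3 (b.append mutates the shared list): a = [22, 41, 31, 88], b = [22, 41, 31, 88]

[22, 41, 31, 88]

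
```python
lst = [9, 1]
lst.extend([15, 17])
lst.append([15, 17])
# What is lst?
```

After line 1: lst = [9, 1]
After line 2 (extend unpacks [15, 17]): lst = [9, 1, 15, 17]
After line 3 (append adds [15, 17] as single element): lst = [9, 1, 15, 17, [15, 17]]

[9, 1, 15, 17, [15, 17]]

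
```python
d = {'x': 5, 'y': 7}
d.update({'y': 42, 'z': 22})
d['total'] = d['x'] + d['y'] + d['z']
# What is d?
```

After line 1: d = {'x': 5, 'y': 7}
After line 2 (y overwritten, z added): d = {'x': 5, 'y': 42, 'z': 22}
After line 3 (total = 5 + 42 + 22 = 69): d = {'x': 5, 'y': 42, 'z': 22, 'total': 69}

{'x': 5, 'y': 42, 'z': 22, 'total': 69}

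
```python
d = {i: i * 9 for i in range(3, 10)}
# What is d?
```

{3: 27, 4: 36, 5: 45, 6: 54, 7: 63, 8: 72, 9: 81}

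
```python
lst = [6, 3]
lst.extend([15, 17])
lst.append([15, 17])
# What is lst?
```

After line 1: lst = [6, 3]
After line 2 (extend unpacks [15, 17]): lst = [6, 3, 15, 17]
After line 3 (append adds [15, 17] as single element): lst = [6, 3, 15, 17, [15, 17]]

[6, 3, 15, 17, [15, 17]]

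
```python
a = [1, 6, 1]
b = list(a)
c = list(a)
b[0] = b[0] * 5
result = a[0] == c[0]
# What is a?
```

After line 1: a = [1, 6, 1]
After line 2 (b = list(a), copy): a = [1, 6, 1], b = [1, 6, 1]
After line 3 (c = list(a) is a copy, new object): c = [1, 6, 1]
After line 4 (b[0] = 1 * 5 = 5; only b mutates (copy)): a = [1, 6, 1], b = [5, 6, 1], c = [1, 6, 1]
After line 5 (a[0] = 1, c[0] = 1; result = True)

[1, 6, 1]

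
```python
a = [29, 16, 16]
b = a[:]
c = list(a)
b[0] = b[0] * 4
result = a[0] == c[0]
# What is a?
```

After line 1: a = [29, 16, 16]
After line 2 (b = a[:], copy): a = [29, 16, 16], b = [29, 16, 16]
After line 3 (c = list(a) is a copy, new object): c = [29, 16, 16]
After line 4 (b[0] = 29 * 4 = 116; only b mutates (copy)): a = [29, 16, 16], b = [116, 16, 16], c = [29, 16, 16]
After line 5 (a[0] = 29, c[0] = 29; result = True)

[29, 16, 16]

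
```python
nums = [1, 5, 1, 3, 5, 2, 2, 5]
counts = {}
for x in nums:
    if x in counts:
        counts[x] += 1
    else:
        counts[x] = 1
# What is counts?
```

Initial: counts = {}, nums = [1, 5, 1, 3, 5, 2, 2, 5]
See 1: counts = {1: 1}
See 5: counts = {1: 1, 5: 1}
See 1: counts = {1: 2, 5: 1}
See 3: counts = {1: 2, 5: 1, 3: 1}
See 5: counts = {1: 2, 5: 2, 3: 1}
See 2: counts = {1: 2, 5: 2, 3: 1, 2: 1}
See 2: counts = {1: 2, 5: 2, 3: 1, 2: 2}
See 5: counts = {1: 2, 5: 3, 3: 1, 2: 2}

{1: 2, 5: 3, 3: 1, 2: 2}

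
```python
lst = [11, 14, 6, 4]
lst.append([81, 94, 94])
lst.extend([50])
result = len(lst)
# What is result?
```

After line 1: lst = [11, 14, 6, 4]
After line 2 (append adds [81, 94, 94] as single element): lst = [11, 14, 6, 4, [81, 94, 94]]
After line 3 (extend unpacks [50], adds 50): lst = [11, 14, 6, 4, [81, 94, 94], 50]
After line 4: result = len(lst) = 6

6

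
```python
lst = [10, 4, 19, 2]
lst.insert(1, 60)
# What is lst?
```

[10, 60, 4, 19, 2]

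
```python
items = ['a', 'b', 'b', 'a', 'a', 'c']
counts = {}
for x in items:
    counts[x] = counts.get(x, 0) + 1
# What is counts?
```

Initial: counts = {}, items = ['a', 'b', 'b', 'a', 'a', 'c']
See 'a': counts = {'a': 1}
See 'b': counts = {'a': 1, 'b': 1}
See 'b': counts = {'a': 1, 'b': 2}
See 'a': counts = {'a': 2, 'b': 2}
See 'a': counts = {'a': 3, 'b': 2}
See 'c': counts = {'a': 3, 'b': 2, 'c': 1}

{'a': 3, 'b': 2, 'c': 1}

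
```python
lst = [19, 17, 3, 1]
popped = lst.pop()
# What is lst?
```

[19, 17, 3]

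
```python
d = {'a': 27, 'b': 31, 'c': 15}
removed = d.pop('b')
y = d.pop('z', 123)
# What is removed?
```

After line 1: d = {'a': 27, 'b': 31, 'c': 15}
After line 2 (pop 'b' returns 31): d = {'a': 27, 'c': 15}, removed = 31
After line 3 (pop 'z' missing, returns default 123): d = {'a': 27, 'c': 15}, y = 123

31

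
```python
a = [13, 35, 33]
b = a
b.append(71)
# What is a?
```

After line 1: a = [13, 35, 33]
After line 2 (b = a is an alias, same object): a = [13, 35, 33], b = [13, 35, 33]
After line 3 (b.append mutates the shared list): a = [13, 35, 33, 71], b = [13, 35, 33, 71]

[13, 35, 33, 71]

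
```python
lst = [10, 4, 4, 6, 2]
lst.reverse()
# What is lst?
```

[2, 6, 4, 4, 10]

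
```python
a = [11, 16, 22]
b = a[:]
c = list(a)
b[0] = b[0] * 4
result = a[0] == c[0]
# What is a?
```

After line 1: a = [11, 16, 22]
After line 2 (b = a[:], copy): a = [11, 16, 22], b = [11, 16, 22]
After line 3 (c = list(a) is a copy, new object): c = [11, 16, 22]
After line 4 (b[0] = 11 * 4 = 44; only b mutates (copy)): a = [11, 16, 22], b = [44, 16, 22], c = [11, 16, 22]
After line 5 (a[0] = 11, c[0] = 11; result = True)

[11, 16, 22]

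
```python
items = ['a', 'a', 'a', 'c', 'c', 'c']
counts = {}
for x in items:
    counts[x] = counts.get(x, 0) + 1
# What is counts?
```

Initial: counts = {}, items = ['a', 'a', 'a', 'c', 'c', 'c']
See 'a': counts = {'a': 1}
See 'a': counts = {'a': 2}
See 'a': counts = {'a': 3}
See 'c': counts = {'a': 3, 'c': 1}
See 'c': counts = {'a': 3, 'c': 2}
See 'c': counts = {'a': 3, 'c': 3}

{'a': 3, 'c': 3}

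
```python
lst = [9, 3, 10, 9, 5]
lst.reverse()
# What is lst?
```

[5, 9, 10, 3, 9]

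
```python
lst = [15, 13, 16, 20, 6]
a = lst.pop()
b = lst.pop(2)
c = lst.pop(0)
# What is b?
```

After line 1: lst = [15, 13, 16, 20, 6]
After line 2 (pop() -> a = 6): lst = [15, 13, 16, 20]
After line 3 (pop(2) -> b = 16): lst = [15, 13, 20]
After line 4 (pop(0) -> c = 15): lst = [13, 20]

16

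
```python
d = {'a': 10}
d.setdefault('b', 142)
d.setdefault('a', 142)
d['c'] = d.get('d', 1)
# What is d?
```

After line 1: d = {'a': 10}
After line 2 (setdefault adds 'b'=142): d = {'a': 10, 'b': 142}
After line 3 (setdefault 'a' no-op, already exists): d = {'a': 10, 'b': 142}
After line 4 (get('d', 1) returns default since 'd' not in d): d = {'a': 10, 'b': 142, 'c': 1}

{'a': 10, 'b': 142, 'c': 1}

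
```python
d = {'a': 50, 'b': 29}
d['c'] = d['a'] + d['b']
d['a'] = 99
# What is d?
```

After line 1: d = {'a': 50, 'b': 29}
After line 2 (d['c'] = 50 + 29): d = {'a': 50, 'b': 29, 'c': 79}
After line 3: d = {'a': 99, 'b': 29, 'c': 79}

{'a': 99, 'b': 29, 'c': 79}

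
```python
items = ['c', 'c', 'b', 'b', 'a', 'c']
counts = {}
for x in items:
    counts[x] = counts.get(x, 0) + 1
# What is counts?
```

Initial: counts = {}, items = ['c', 'c', 'b', 'b', 'a', 'c']
See 'c': counts = {'c': 1}
See 'c': counts = {'c': 2}
See 'b': counts = {'c': 2, 'b': 1}
See 'b': counts = {'c': 2, 'b': 2}
See 'a': counts = {'c': 2, 'b': 2, 'a': 1}
See 'c': counts = {'c': 3, 'b': 2, 'a': 1}

{'c': 3, 'b': 2, 'a': 1}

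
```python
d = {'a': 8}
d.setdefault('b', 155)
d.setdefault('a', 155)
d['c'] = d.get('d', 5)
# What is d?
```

After line 1: d = {'a': 8}
After line 2 (setdefault adds 'b'=155): d = {'a': 8, 'b': 155}
After line 3 (setdefault 'a' no-op, already exists): d = {'a': 8, 'b': 155}
After line 4 (get('d', 5) returns default since 'd' not in d): d = {'a': 8, 'b': 155, 'c': 5}

{'a': 8, 'b': 155, 'c': 5}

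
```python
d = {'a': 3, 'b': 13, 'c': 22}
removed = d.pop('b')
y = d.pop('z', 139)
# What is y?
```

After line 1: d = {'a': 3, 'b': 13, 'c': 22}
After line 2 (pop 'b' returns 13): d = {'a': 3, 'c': 22}, removed = 13
After line 3 (pop 'z' missing, returns default 139): d = {'a': 3, 'c': 22}, y = 139

139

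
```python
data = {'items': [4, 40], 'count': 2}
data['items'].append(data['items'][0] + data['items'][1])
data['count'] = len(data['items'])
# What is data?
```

After line 1: data = {'items': [4, 40], 'count': 2}
After line 2 (append 4 + 40 = 44): data = {'items': [4, 40, 44], 'count': 2}
After line 3 (count = len(items) = 3): data = {'items': [4, 40, 44], 'count': 3}

{'items': [4, 40, 44], 'count': 3}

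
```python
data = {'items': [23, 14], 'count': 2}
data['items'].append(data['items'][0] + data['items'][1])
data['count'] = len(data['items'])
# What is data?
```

After line 1: data = {'items': [23, 14], 'count': 2}
After line 2 (append 23 + 14 = 37): data = {'items': [23, 14, 37], 'count': 2}
After line 3 (count = len(items) = 3): data = {'items': [23, 14, 37], 'count': 3}

{'items': [23, 14, 37], 'count': 3}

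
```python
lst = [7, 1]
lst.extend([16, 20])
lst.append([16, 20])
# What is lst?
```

After line 1: lst = [7, 1]
After line 2 (extend unpacks [16, 20]): lst = [7, 1, 16, 20]
After line 3 (append adds [16, 20] as single element): lst = [7, 1, 16, 20, [16, 20]]

[7, 1, 16, 20, [16, 20]]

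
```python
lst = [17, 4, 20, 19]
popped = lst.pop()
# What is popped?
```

19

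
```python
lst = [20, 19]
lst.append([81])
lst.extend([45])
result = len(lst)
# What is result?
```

After line 1: lst = [20, 19]
After line 2 (append adds [81] as single element): lst = [20, 19, [81]]
After line 3 (extend unpacks [45], adds 45): lst = [20, 19, [81], 45]
After line 4: result = len(lst) = 4

4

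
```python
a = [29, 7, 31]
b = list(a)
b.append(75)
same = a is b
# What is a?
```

After line 1: a = [29, 7, 31]
After line 2 (b = list(a) is a shallow copy, new object): a = [29, 7, 31], b = [29, 7, 31]
After line 3 (append only mutates b): a = [29, 7, 31], b = [29, 7, 31, 75]
After line 4 (same = a is b; different objects -> False): same = False

[29, 7, 31]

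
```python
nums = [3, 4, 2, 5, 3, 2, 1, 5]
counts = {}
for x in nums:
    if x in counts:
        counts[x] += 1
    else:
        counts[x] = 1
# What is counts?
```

Initial: counts = {}, nums = [3, 4, 2, 5, 3, 2, 1, 5]
See 3: counts = {3: 1}
See 4: counts = {3: 1, 4: 1}
See 2: counts = {3: 1, 4: 1, 2: 1}
See 5: counts = {3: 1, 4: 1, 2: 1, 5: 1}
See 3: counts = {3: 2, 4: 1, 2: 1, 5: 1}
See 2: counts = {3: 2, 4: 1, 2: 2, 5: 1}
See 1: counts = {3: 2, 4: 1, 2: 2, 5: 1, 1: 1}
See 5: counts = {3: 2, 4: 1, 2: 2, 5: 2, 1: 1}

{3: 2, 4: 1, 2: 2, 5: 2, 1: 1}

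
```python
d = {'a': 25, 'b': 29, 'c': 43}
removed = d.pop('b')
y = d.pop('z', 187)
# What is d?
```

After line 1: d = {'a': 25, 'b': 29, 'c': 43}
After line 2 (pop 'b' returns 29): d = {'a': 25, 'c': 43}, removed = 29
After line 3 (pop 'z' missing, returns default 187): d = {'a': 25, 'c': 43}, y = 187

{'a': 25, 'c': 43}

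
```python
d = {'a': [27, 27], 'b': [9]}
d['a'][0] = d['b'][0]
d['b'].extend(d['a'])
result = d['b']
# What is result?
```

After line 1: d = {'a': [27, 27], 'b': [9]}
After line 2 (a[0] = b[0] = 9): d = {'a': [9, 27], 'b': [9]}
After line 3 (b.extend(a) appends [9, 27]): d = {'a': [9, 27], 'b': [9, 9, 27]}
After line 4: result = d['b'] = [9, 9, 27]

[9, 9, 27]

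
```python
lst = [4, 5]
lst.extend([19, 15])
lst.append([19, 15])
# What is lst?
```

After line 1: lst = [4, 5]
After line 2 (extend unpacks [19, 15]): lst = [4, 5, 19, 15]
After line 3 (append adds [19, 15] as single element): lst = [4, 5, 19, 15, [19, 15]]

[4, 5, 19, 15, [19, 15]]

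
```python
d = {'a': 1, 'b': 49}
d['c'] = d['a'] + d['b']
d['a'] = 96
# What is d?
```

After line 1: d = {'a': 1, 'b': 49}
After line 2 (d['c'] = 1 + 49): d = {'a': 1, 'b': 49, 'c': 50}
After line 3: d = {'a': 96, 'b': 49, 'c': 50}

{'a': 96, 'b': 49, 'c': 50}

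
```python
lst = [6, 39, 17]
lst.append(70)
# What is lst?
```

[6, 39, 17, 70]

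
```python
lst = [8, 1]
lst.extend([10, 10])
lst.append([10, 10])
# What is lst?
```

After line 1: lst = [8, 1]
After line 2 (extend unpacks [10, 10]): lst = [8, 1, 10, 10]
After line 3 (append adds [10, 10] as single element): lst = [8, 1, 10, 10, [10, 10]]

[8, 1, 10, 10, [10, 10]]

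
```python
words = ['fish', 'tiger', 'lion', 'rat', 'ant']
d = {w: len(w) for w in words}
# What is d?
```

{'fish': 4, 'tiger': 5, 'lion': 4, 'rat': 3, 'ant': 3}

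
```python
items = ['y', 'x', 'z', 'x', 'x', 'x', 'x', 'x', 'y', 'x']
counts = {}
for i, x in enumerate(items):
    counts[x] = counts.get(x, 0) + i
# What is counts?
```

Initial: counts = {}, items = ['y', 'x', 'z', 'x', 'x', 'x', 'x', 'x', 'y', 'x']
i=0, x='y': counts = {'y': 0}
i=1, x='x': counts = {'y': 0, 'x': 1}
i=2, x='z': counts = {'y': 0, 'x': 1, 'z': 2}
i=3, x='x': counts = {'y': 0, 'x': 4, 'z': 2}
i=4, x='x': counts = {'y': 0, 'x': 8, 'z': 2}
i=5, x='x': counts = {'y': 0, 'x': 13, 'z': 2}
i=6, x='x': counts = {'y': 0, 'x': 19, 'z': 2}
i=7, x='x': counts = {'y': 0, 'x': 26, 'z': 2}
i=8, x='y': counts = {'y': 8, 'x': 26, 'z': 2}
i=9, x='x': counts = {'y': 8, 'x': 35, 'z': 2}

{'y': 8, 'x': 35, 'z': 2}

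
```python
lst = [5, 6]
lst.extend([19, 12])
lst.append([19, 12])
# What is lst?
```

After line 1: lst = [5, 6]
After line 2 (extend unpacks [19, 12]): lst = [5, 6, 19, 12]
After line 3 (append adds [19, 12] as single element): lst = [5, 6, 19, 12, [19, 12]]

[5, 6, 19, 12, [19, 12]]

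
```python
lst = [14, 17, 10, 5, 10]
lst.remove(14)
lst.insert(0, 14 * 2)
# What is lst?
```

After line 1: lst = [14, 17, 10, 5, 10]
After line 2 (remove first 14): lst = [17, 10, 5, 10]
After line 3 (insert 28 at index 0): lst = [28, 17, 10, 5, 10]

[28, 17, 10, 5, 10]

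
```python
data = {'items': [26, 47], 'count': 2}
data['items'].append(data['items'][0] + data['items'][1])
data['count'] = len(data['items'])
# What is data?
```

After line 1: data = {'items': [26, 47], 'count': 2}
After line 2 (append 26 + 47 = 73): data = {'items': [26, 47, 73], 'count': 2}
After line 3 (count = len(items) = 3): data = {'items': [26, 47, 73], 'count': 3}

{'items': [26, 47, 73], 'count': 3}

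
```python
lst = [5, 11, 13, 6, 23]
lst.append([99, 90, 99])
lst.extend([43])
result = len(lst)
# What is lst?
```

After line 1: lst = [5, 11, 13, 6, 23]
After line 2 (append adds [99, 90, 99] as single element): lst = [5, 11, 13, 6, 23, [99, 90, 99]]
After line 3 (extend unpacks [43], adds 43): lst = [5, 11, 13, 6, 23, [99, 90, 99], 43]
After line 4: result = len(lst) = 7

[5, 11, 13, 6, 23, [99, 90, 99], 43]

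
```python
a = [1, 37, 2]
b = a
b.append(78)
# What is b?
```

After line 1: a = [1, 37, 2]
After line 2 (b = a is an alias, same object): a = [1, 37, 2], b = [1, 37, 2]
After line 3 (b.append mutates the shared list): a = [1, 37, 2, 78], b = [1, 37, 2, 78]

[1, 37, 2, 78]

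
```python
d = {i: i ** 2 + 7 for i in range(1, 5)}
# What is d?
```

{1: 8, 2: 11, 3: 16, 4: 23}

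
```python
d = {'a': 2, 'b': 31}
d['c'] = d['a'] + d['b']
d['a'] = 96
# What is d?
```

After line 1: d = {'a': 2, 'b': 31}
After line 2 (d['c'] = 2 + 31): d = {'a': 2, 'b': 31, 'c': 33}
After line 3: d = {'a': 96, 'b': 31, 'c': 33}

{'a': 96, 'b': 31, 'c': 33}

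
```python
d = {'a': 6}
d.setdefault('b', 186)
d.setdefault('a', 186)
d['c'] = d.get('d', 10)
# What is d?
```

After line 1: d = {'a': 6}
After line 2 (setdefault adds 'b'=186): d = {'a': 6, 'b': 186}
After line 3 (setdefault 'a' no-op, already exists): d = {'a': 6, 'b': 186}
After line 4 (get('d', 10) returns default since 'd' not in d): d = {'a': 6, 'b': 186, 'c': 10}

{'a': 6, 'b': 186, 'c': 10}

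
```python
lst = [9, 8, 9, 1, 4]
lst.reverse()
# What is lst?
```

[4, 1, 9, 8, 9]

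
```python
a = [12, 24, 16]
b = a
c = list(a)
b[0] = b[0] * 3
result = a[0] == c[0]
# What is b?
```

After line 1: a = [12, 24, 16]
After line 2 (b = a, alias): a = [12, 24, 16], b = [12, 24, 16]
After line 3 (c = list(a) is a copy, new object): c = [12, 24, 16]
After line 4 (b[0] = 12 * 3 = 36; mutates shared a/b): a = b = [36, 24, 16], c = [12, 24, 16]
After line 5 (a[0] = 36, c[0] = 12; result = False)

[36, 24, 16]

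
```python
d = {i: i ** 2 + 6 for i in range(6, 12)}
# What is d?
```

{6: 42, 7: 55, 8: 70, 9: 87, 10: 106, 11: 127}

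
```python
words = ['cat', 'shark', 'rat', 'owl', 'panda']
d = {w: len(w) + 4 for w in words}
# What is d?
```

{'cat': 7, 'shark': 9, 'rat': 7, 'owl': 7, 'panda': 9}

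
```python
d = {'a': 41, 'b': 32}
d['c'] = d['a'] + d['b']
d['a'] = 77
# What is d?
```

After line 1: d = {'a': 41, 'b': 32}
After line 2 (d['c'] = 41 + 32): d = {'a': 41, 'b': 32, 'c': 73}
After line 3: d = {'a': 77, 'b': 32, 'c': 73}

{'a': 77, 'b': 32, 'c': 73}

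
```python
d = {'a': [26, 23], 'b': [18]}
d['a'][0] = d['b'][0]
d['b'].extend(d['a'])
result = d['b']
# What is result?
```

After line 1: d = {'a': [26, 23], 'b': [18]}
After line 2 (a[0] = b[0] = 18): d = {'a': [18, 23], 'b': [18]}
After line 3 (b.extend(a) appends [18, 23]): d = {'a': [18, 23], 'b': [18, 18, 23]}
After line 4: result = d['b'] = [18, 18, 23]

[18, 18, 23]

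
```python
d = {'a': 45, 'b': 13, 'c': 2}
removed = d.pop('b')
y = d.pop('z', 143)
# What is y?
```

After line 1: d = {'a': 45, 'b': 13, 'c': 2}
After line 2 (pop 'b' returns 13): d = {'a': 45, 'c': 2}, removed = 13
After line 3 (pop 'z' missing, returns default 143): d = {'a': 45, 'c': 2}, y = 143

143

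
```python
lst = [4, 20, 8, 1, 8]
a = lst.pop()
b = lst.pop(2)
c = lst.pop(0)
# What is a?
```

After line 1: lst = [4, 20, 8, 1, 8]
After line 2 (pop() -> a = 8): lst = [4, 20, 8, 1]
After line 3 (pop(2) -> b = 8): lst = [4, 20, 1]
After line 4 (pop(0) -> c = 4): lst = [20, 1]

8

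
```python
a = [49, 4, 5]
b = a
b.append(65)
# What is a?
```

After line 1: a = [49, 4, 5]
After line 2 (b = a is an alias, same object): a = [49, 4, 5], b = [49, 4, 5]
After line 3 (b.append mutates the shared list): a = [49, 4, 5, 65], b = [49, 4, 5, 65]

[49, 4, 5, 65]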